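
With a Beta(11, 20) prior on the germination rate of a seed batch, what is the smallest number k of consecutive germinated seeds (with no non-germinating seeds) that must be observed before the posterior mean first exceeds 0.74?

k = 46

After k germinated seeds and 0 non-germinating seeds the posterior is Beta(11+k, 20), with mean (11+k)/(11+20+k).
Set (11+k)/(31+k) > 0.74 and solve: k > (0.74·31 − 11)/(1 − 0.74) = 45.923.
The smallest integer exceeding 45.923 is 46.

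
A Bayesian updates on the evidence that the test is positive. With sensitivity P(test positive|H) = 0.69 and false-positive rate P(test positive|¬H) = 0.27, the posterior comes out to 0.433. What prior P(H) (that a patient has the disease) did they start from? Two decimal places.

P(H) = 0.23

Bayes' rule in odds form gives O(H|E) = O(H)·[P(E|H)/P(E|¬H)], hence O(H) = O(H|E)/LR.
Posterior odds = 0.433/(1−0.433) = 0.7637. LR = 0.69/0.27 = 2.5556.
Prior odds = 0.7637/2.5556 = 0.2988, so P(H) = 0.2988/(1+0.2988) ≈ 0.23.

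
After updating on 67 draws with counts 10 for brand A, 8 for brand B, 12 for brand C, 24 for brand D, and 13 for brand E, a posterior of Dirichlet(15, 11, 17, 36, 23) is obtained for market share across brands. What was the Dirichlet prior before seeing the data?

For a Dirichlet(α) prior with multinomial counts c, the posterior is Dirichlet(α + c) componentwise.
Subtract each count from the matching posterior parameter: 15−10=5, 11−8=3, 17−12=5, 36−24=12, 23−13=10.

Dirichlet(5, 3, 5, 12, 10)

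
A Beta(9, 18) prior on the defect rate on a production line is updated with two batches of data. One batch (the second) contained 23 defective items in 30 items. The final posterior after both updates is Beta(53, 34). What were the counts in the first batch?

Because Beta–binomial updating is additive in the counts, the combined data contributed (α_post−α_prior, β_post−β_prior) successes and failures.
Total across both batches: 53−9=44 defective items, 34−18=16 good items.
Subtract the second batch: 44−23=21 defective items and 16−7=9 good items.

21 defective items and 9 good items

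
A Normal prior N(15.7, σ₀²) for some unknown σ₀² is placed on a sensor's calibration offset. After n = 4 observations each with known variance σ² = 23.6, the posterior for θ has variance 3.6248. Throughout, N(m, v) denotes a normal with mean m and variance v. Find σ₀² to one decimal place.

Posterior precision equals prior precision plus data precision: 1/σ_n² = 1/σ₀² + n/σ².
So 1/σ₀² = 1/3.6248 − 4/23.6 = 0.275877 − 0.169492 = 0.106385.
Hence σ₀² = 1/0.106385 ≈ 9.4.

σ₀² = 9.4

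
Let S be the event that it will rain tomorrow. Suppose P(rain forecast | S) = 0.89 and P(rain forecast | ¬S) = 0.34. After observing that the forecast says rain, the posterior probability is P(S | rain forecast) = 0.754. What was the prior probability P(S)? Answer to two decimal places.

P(S) = 0.54

In odds form, posterior odds = prior odds × likelihood ratio, so prior odds = posterior odds ÷ LR.
Posterior odds = 0.754/(1−0.754) = 3.0650. LR = 0.89/0.34 = 2.6176.
Prior odds = 3.0650/2.6176 = 1.1709, so P(S) = 1.1709/(1+1.1709) ≈ 0.54.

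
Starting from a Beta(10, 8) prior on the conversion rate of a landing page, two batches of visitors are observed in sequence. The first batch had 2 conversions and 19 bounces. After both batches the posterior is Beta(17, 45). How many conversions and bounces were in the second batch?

5 conversions and 18 bounces

Because Beta–binomial updating is additive in the counts, the combined data contributed (α_post−α_prior, β_post−β_prior) successes and failures.
Total across both batches: 17−10=7 conversions, 45−8=37 bounces.
Subtract the first batch: 7−2=5 conversions and 37−19=18 bounces.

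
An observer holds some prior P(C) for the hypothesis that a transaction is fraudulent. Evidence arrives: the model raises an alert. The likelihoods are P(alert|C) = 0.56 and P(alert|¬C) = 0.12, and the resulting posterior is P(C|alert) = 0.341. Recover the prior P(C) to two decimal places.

Bayes' rule in odds form gives O(C|E) = O(C)·[P(E|C)/P(E|¬C)], hence O(C) = O(C|E)/LR.
Posterior odds = 0.341/(1−0.341) = 0.5175. LR = 0.56/0.12 = 4.6667.
Prior odds = 0.5175/4.6667 = 0.1109, so P(C) = 0.1109/(1+0.1109) ≈ 0.10.

P(C) = 0.10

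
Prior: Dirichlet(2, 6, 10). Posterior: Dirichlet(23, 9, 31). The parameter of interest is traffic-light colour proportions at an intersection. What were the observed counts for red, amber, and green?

For a Dirichlet(α) prior with multinomial counts c, the posterior is Dirichlet(α + c) componentwise.
Counts are posterior − prior componentwise: 23−2=21, 9−6=3, 31−10=21.

counts (21, 3, 21)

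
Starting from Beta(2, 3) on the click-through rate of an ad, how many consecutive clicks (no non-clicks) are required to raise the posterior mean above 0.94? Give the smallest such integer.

After k clicks and 0 non-clicks the posterior is Beta(2+k, 3), with mean (2+k)/(2+3+k).
Set (2+k)/(5+k) > 0.94 and solve: k > (0.94·5 − 2)/(1 − 0.94) = 45.000.
The smallest integer exceeding 45.000 is 46, and checking k=46: (48)/(51) = 0.9412 > 0.94.

k = 46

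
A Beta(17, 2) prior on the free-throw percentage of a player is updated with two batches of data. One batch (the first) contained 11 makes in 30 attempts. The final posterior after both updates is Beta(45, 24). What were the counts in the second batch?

17 makes and 3 misses

Sequential conjugate updates are equivalent to a single update on the pooled data, so total successes = posterior α − prior α and total failures = posterior β − prior β.
Total across both batches: 45−17=28 makes, 24−2=22 misses.
Subtract the first batch: 28−11=17 makes and 22−19=3 misses.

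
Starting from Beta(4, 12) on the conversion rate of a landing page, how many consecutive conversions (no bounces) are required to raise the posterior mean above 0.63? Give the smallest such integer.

After k conversions and 0 bounces the posterior is Beta(4+k, 12), with mean (4+k)/(4+12+k).
Set (4+k)/(16+k) > 0.63 and solve: k > (0.63·16 − 4)/(1 − 0.63) = 16.432.
The smallest integer exceeding 16.432 is 17.

k = 17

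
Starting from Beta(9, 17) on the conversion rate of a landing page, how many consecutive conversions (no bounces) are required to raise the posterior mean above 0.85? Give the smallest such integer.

After k conversions and 0 bounces the posterior is Beta(9+k, 17), with mean (9+k)/(9+17+k).
Set (9+k)/(26+k) > 0.85 and solve: k > (0.85·26 − 9)/(1 − 0.85) = 87.333.
The smallest integer exceeding 87.333 is 88, and checking k=88: (97)/(114) = 0.8509 > 0.85.

k = 88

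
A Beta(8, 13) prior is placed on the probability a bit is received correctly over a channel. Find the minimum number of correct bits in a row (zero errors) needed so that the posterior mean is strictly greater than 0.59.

After k correct bits and 0 errors the posterior is Beta(8+k, 13), with mean (8+k)/(8+13+k).
Set (8+k)/(21+k) > 0.59 and solve: k > (0.59·21 − 8)/(1 − 0.59) = 10.707.
The smallest integer exceeding 10.707 is 11, and checking k=11: (19)/(32) = 0.5938 > 0.59.

k = 11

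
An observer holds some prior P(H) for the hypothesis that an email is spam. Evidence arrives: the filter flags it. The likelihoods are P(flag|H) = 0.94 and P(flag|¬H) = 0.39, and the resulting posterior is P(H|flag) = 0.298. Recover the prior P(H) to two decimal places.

P(H) = 0.15

In odds form, posterior odds = prior odds × likelihood ratio, so prior odds = posterior odds ÷ LR.
Posterior odds = 0.298/(1−0.298) = 0.4245. LR = 0.94/0.39 = 2.4103.
Prior odds = 0.4245/2.4103 = 0.1761, so P(H) = 0.1761/(1+0.1761) ≈ 0.15.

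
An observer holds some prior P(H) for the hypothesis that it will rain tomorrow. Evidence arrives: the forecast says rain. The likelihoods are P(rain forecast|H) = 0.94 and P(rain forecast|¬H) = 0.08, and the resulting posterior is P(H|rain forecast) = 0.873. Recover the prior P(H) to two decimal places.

P(H) = 0.37

Bayes' rule in odds form gives O(H|E) = O(H)·[P(E|H)/P(E|¬H)], hence O(H) = O(H|E)/LR.
Posterior odds = 0.873/(1−0.873) = 6.8740. LR = 0.94/0.08 = 11.7500.
Prior odds = 6.8740/11.7500 = 0.5850, so P(H) = 0.5850/(1+0.5850) ≈ 0.37.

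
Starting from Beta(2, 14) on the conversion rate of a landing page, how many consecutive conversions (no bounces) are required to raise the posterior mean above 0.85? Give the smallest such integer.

k = 78

After k conversions and 0 bounces the posterior is Beta(2+k, 14), with mean (2+k)/(2+14+k).
Set (2+k)/(16+k) > 0.85 and solve: k > (0.85·16 − 2)/(1 − 0.85) = 77.333.
The smallest integer exceeding 77.333 is 78.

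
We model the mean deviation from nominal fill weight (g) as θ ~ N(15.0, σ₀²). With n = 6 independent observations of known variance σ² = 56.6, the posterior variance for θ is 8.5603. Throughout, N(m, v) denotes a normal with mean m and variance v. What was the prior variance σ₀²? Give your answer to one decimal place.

σ₀² = 92.5

For the Normal–Normal model with known σ², precisions add: τ_n = τ₀ + n/σ².
So 1/σ₀² = 1/8.5603 − 6/56.6 = 0.116818 − 0.106007 = 0.010811.
Hence σ₀² = 1/0.010811 ≈ 92.5.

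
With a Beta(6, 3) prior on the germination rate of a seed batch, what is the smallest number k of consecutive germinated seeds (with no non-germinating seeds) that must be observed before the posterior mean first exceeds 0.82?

After k germinated seeds and 0 non-germinating seeds the posterior is Beta(6+k, 3), with mean (6+k)/(6+3+k).
Set (6+k)/(9+k) > 0.82 and solve: k > (0.82·9 − 6)/(1 − 0.82) = 7.667.
The smallest integer exceeding 7.667 is 8, and checking k=8: (14)/(17) = 0.8235 > 0.82.

k = 8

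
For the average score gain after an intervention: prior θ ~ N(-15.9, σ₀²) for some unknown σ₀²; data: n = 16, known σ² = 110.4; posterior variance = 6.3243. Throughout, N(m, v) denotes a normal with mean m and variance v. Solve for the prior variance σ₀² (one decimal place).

σ₀² = 75.8

Posterior precision equals prior precision plus data precision: 1/σ_n² = 1/σ₀² + n/σ².
So 1/σ₀² = 1/6.3243 − 16/110.4 = 0.158120 − 0.144928 = 0.013192.
Hence σ₀² = 1/0.013192 ≈ 75.8.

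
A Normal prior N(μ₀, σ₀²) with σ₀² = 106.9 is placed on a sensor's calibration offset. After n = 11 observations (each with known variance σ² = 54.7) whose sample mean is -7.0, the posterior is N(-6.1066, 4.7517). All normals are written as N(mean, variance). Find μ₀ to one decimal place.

The posterior mean is a precision-weighted average: μ_n = (τ₀μ₀ + τ_data·x̄)/(τ₀+τ_data), with τ₀=1/σ₀² and τ_data=n/σ².
Here τ₀ = 1/106.9 = 0.009355 and τ_data = 11/54.7 = 0.201097, so τ_n = 0.210452.
Rearranging for μ₀: μ₀ = (μ_n·τ_n − τ_data·x̄)/τ₀ = (-6.1066·0.210452 − 0.201097·-7.0) / 0.009355 = 0.122533/0.009355 ≈ 13.1.

μ₀ = 13.1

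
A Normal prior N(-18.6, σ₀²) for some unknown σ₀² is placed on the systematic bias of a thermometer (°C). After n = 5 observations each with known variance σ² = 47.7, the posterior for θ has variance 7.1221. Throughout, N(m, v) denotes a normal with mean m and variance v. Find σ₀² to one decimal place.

Posterior precision equals prior precision plus data precision: 1/σ_n² = 1/σ₀² + n/σ².
So 1/σ₀² = 1/7.1221 − 5/47.7 = 0.140408 − 0.104822 = 0.035586.
Hence σ₀² = 1/0.035586 ≈ 28.1.

σ₀² = 28.1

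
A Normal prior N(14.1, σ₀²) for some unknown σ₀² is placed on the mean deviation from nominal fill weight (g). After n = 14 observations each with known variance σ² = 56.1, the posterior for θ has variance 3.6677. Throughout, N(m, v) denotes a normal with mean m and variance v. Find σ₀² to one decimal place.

σ₀² = 43.3

Posterior precision equals prior precision plus data precision: 1/σ_n² = 1/σ₀² + n/σ².
So 1/σ₀² = 1/3.6677 − 14/56.1 = 0.272650 − 0.249554 = 0.023096.
Hence σ₀² = 1/0.023096 ≈ 43.3.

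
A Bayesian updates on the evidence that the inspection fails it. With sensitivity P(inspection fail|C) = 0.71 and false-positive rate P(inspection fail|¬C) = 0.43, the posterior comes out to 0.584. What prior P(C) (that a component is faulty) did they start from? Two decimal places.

P(C) = 0.46

In odds form, posterior odds = prior odds × likelihood ratio, so prior odds = posterior odds ÷ LR.
Posterior odds = 0.584/(1−0.584) = 1.4038. LR = 0.71/0.43 = 1.6512.
Prior odds = 1.4038/1.6512 = 0.8502, so P(C) = 0.8502/(1+0.8502) ≈ 0.46.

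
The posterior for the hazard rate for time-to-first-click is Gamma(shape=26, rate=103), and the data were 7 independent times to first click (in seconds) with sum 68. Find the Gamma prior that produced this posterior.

For an exponential likelihood with a Gamma(α, β) prior on the rate, n observations with total T give posterior Gamma(α+n, β+T).
So α = 26 − 7 = 19 and β = 103 − 68 = 35.

Gamma(shape=19, rate=35)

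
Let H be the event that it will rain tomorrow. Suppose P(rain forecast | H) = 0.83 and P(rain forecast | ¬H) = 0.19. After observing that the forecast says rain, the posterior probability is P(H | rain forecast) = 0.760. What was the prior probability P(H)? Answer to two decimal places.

P(H) = 0.42

In odds form, posterior odds = prior odds × likelihood ratio, so prior odds = posterior odds ÷ LR.
Posterior odds = 0.760/(1−0.760) = 3.1667. LR = 0.83/0.19 = 4.3684.
Prior odds = 3.1667/4.3684 = 0.7249, so P(H) = 0.7249/(1+0.7249) ≈ 0.42.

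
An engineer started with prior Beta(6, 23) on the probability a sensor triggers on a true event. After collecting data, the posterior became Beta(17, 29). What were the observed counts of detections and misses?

Beta is conjugate to the binomial likelihood: posterior = Beta(α+s, β+f).
Match parameters: s=17−6=11, f=29−23=6.

11 detections and 6 misses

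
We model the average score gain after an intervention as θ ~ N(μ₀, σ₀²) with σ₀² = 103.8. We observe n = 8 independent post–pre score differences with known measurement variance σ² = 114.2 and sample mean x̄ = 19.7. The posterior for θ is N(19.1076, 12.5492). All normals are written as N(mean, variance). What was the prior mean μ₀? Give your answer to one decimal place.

The posterior mean is a precision-weighted average: μ_n = (τ₀μ₀ + τ_data·x̄)/(τ₀+τ_data), with τ₀=1/σ₀² and τ_data=n/σ².
Here τ₀ = 1/103.8 = 0.009634 and τ_data = 8/114.2 = 0.070053, so τ_n = 0.079687.
Rearranging for μ₀: μ₀ = (μ_n·τ_n − τ_data·x̄)/τ₀ = (19.1076·0.079687 − 0.070053·19.7) / 0.009634 = 0.142583/0.009634 ≈ 14.8.

μ₀ = 14.8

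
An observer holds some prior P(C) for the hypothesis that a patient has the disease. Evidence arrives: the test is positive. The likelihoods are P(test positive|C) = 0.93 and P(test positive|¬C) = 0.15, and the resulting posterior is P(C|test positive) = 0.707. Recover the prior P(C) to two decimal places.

P(C) = 0.28

In odds form, posterior odds = prior odds × likelihood ratio, so prior odds = posterior odds ÷ LR.
Posterior odds = 0.707/(1−0.707) = 2.4130. LR = 0.93/0.15 = 6.2000.
Prior odds = 2.4130/6.2000 = 0.3892, so P(C) = 0.3892/(1+0.3892) ≈ 0.28.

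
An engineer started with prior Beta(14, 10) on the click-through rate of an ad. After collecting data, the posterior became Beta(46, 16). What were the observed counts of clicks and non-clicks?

Under Beta–binomial conjugacy the posterior parameters are (α+s, β+f).
Match parameters: s=46−14=32, f=16−10=6.

32 clicks and 6 non-clicks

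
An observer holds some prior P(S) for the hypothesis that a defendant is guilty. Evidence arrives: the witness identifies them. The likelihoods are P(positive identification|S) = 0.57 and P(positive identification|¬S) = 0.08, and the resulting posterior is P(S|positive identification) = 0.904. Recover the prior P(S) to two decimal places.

P(S) = 0.57

Bayes' rule in odds form gives O(S|E) = O(S)·[P(E|S)/P(E|¬S)], hence O(S) = O(S|E)/LR.
Posterior odds = 0.904/(1−0.904) = 9.4167. LR = 0.57/0.08 = 7.1250.
Prior odds = 9.4167/7.1250 = 1.3216, so P(S) = 1.3216/(1+1.3216) ≈ 0.57.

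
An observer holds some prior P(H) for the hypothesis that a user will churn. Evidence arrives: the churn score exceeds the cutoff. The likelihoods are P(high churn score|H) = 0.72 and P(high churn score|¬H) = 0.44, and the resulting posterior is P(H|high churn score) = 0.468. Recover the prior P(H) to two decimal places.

P(H) = 0.35

In odds form, posterior odds = prior odds × likelihood ratio, so prior odds = posterior odds ÷ LR.
Posterior odds = 0.468/(1−0.468) = 0.8797. LR = 0.72/0.44 = 1.6364.
Prior odds = 0.8797/1.6364 = 0.5376, so P(H) = 0.5376/(1+0.5376) ≈ 0.35.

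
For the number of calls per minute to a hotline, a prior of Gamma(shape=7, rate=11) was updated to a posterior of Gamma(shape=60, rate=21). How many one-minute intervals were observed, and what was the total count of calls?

n = 10 one-minute intervals with total 53 calls

A Gamma(α, β) prior (rate parametrization) on a Poisson rate with n observations summing to S gives posterior Gamma(α+S, β+n).
Matching: Σxᵢ = 60 − 7 = 53 and n = 21 − 11 = 10.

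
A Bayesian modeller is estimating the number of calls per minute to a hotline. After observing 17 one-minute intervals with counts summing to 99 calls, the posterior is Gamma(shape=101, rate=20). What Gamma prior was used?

Gamma(shape=2, rate=3)

Gamma–Poisson conjugacy: posterior shape = α + Σxᵢ, posterior rate = β + n.
So α = 101 − 99 = 2 and β = 20 − 17 = 3.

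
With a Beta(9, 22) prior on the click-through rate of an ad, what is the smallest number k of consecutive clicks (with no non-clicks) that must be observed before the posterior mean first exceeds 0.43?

k = 8

After k clicks and 0 non-clicks the posterior is Beta(9+k, 22), with mean (9+k)/(9+22+k).
Set (9+k)/(31+k) > 0.43 and solve: k > (0.43·31 − 9)/(1 − 0.43) = 7.596.
The smallest integer exceeding 7.596 is 8.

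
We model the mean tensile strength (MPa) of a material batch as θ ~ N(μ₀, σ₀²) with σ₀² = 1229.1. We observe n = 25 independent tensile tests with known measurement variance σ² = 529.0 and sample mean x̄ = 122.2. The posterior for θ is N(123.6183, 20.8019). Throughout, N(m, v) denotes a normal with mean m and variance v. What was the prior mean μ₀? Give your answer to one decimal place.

With known observation variance, the Normal–Normal posterior has precision τ_n = τ₀ + n/σ² and mean μ_n = (τ₀μ₀ + (n/σ²)x̄)/τ_n.
Here τ₀ = 1/1229.1 = 0.000814 and τ_data = 25/529.0 = 0.047259, so τ_n = 0.048073.
Rearranging for μ₀: μ₀ = (μ_n·τ_n − τ_data·x̄)/τ₀ = (123.6183·0.048073 − 0.047259·122.2) / 0.000814 = 0.167653/0.000814 ≈ 206.0.

μ₀ = 206.0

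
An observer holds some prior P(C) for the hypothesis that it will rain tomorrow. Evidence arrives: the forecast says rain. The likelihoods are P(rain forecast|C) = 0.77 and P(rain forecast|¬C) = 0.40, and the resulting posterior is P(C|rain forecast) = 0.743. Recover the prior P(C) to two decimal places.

P(C) = 0.60

In odds form, posterior odds = prior odds × likelihood ratio, so prior odds = posterior odds ÷ LR.
Posterior odds = 0.743/(1−0.743) = 2.8911. LR = 0.77/0.40 = 1.9250.
Prior odds = 2.8911/1.9250 = 1.5019, so P(C) = 1.5019/(1+1.5019) ≈ 0.60.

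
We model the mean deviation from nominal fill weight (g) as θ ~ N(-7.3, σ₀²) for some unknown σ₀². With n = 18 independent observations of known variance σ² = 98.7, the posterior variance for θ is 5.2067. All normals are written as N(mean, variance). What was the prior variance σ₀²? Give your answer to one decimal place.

For the Normal–Normal model with known σ², precisions add: τ_n = τ₀ + n/σ².
So 1/σ₀² = 1/5.2067 − 18/98.7 = 0.192060 − 0.182371 = 0.009689.
Hence σ₀² = 1/0.009689 ≈ 103.2.

σ₀² = 103.2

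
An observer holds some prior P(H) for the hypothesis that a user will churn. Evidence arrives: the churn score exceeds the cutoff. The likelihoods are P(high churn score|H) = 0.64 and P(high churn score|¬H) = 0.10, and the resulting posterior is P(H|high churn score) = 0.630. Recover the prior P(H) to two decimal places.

Bayes' rule in odds form gives O(H|E) = O(H)·[P(E|H)/P(E|¬H)], hence O(H) = O(H|E)/LR.
Posterior odds = 0.630/(1−0.630) = 1.7027. LR = 0.64/0.10 = 6.4000.
Prior odds = 1.7027/6.4000 = 0.2660, so P(H) = 0.2660/(1+0.2660) ≈ 0.21.

P(H) = 0.21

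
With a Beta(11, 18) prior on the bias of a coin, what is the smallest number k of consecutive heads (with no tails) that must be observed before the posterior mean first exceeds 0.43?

After k heads and 0 tails the posterior is Beta(11+k, 18), with mean (11+k)/(11+18+k).
Set (11+k)/(29+k) > 0.43 and solve: k > (0.43·29 − 11)/(1 − 0.43) = 2.579.
The smallest integer exceeding 2.579 is 3, and checking k=3: (14)/(32) = 0.4375 > 0.43.

k = 3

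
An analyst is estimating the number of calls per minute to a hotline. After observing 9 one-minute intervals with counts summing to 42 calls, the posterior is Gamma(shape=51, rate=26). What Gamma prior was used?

Gamma–Poisson conjugacy: posterior shape = α + Σxᵢ, posterior rate = β + n.
So α = 51 − 42 = 9 and β = 26 − 9 = 17.

Gamma(shape=9, rate=17)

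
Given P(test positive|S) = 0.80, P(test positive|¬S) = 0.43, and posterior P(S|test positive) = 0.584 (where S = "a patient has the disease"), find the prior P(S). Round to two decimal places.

P(S) = 0.43

In odds form, posterior odds = prior odds × likelihood ratio, so prior odds = posterior odds ÷ LR.
Posterior odds = 0.584/(1−0.584) = 1.4038. LR = 0.80/0.43 = 1.8605.
Prior odds = 1.4038/1.8605 = 0.7545, so P(S) = 0.7545/(1+0.7545) ≈ 0.43.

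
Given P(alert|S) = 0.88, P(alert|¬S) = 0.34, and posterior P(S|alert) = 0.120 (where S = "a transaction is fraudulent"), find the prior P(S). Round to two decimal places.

P(S) = 0.05

In odds form, posterior odds = prior odds × likelihood ratio, so prior odds = posterior odds ÷ LR.
Posterior odds = 0.120/(1−0.120) = 0.1364. LR = 0.88/0.34 = 2.5882.
Prior odds = 0.1364/2.5882 = 0.0527, so P(S) = 0.0527/(1+0.0527) ≈ 0.05.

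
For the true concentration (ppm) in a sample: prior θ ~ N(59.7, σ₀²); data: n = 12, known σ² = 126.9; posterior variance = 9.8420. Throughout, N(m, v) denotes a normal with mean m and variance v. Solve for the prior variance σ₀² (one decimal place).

σ₀² = 142.0

For the Normal–Normal model with known σ², precisions add: τ_n = τ₀ + n/σ².
So 1/σ₀² = 1/9.8420 − 12/126.9 = 0.101605 − 0.094563 = 0.007042.
Hence σ₀² = 1/0.007042 ≈ 142.0.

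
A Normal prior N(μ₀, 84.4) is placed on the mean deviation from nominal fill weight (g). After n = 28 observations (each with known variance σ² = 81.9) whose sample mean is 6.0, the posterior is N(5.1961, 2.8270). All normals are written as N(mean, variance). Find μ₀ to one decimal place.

The posterior mean is a precision-weighted average: μ_n = (τ₀μ₀ + τ_data·x̄)/(τ₀+τ_data), with τ₀=1/σ₀² and τ_data=n/σ².
Here τ₀ = 1/84.4 = 0.011848 and τ_data = 28/81.9 = 0.341880, so τ_n = 0.353728.
Rearranging for μ₀: μ₀ = (μ_n·τ_n − τ_data·x̄)/τ₀ = (5.1961·0.353728 − 0.341880·6.0) / 0.011848 = -0.213274/0.011848 ≈ -18.0.

μ₀ = -18.0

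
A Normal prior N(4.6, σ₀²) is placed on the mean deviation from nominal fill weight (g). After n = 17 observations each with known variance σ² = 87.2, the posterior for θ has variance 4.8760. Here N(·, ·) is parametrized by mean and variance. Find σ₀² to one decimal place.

σ₀² = 98.7

Posterior precision equals prior precision plus data precision: 1/σ_n² = 1/σ₀² + n/σ².
So 1/σ₀² = 1/4.8760 − 17/87.2 = 0.205086 − 0.194954 = 0.010132.
Hence σ₀² = 1/0.010132 ≈ 98.7.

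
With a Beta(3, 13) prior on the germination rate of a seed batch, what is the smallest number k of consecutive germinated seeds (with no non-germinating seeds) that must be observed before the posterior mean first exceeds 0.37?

After k germinated seeds and 0 non-germinating seeds the posterior is Beta(3+k, 13), with mean (3+k)/(3+13+k).
Set (3+k)/(16+k) > 0.37 and solve: k > (0.37·16 − 3)/(1 − 0.37) = 4.635.
The smallest integer exceeding 4.635 is 5.

k = 5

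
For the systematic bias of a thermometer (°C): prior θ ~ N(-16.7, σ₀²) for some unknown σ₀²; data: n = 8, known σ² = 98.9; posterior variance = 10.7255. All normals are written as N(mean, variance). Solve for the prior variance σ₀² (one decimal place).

Posterior precision equals prior precision plus data precision: 1/σ_n² = 1/σ₀² + n/σ².
So 1/σ₀² = 1/10.7255 − 8/98.9 = 0.093236 − 0.080890 = 0.012346.
Hence σ₀² = 1/0.012346 ≈ 81.0.

σ₀² = 81.0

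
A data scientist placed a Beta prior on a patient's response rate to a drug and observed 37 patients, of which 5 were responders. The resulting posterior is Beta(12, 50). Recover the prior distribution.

Beta(7, 18)

A Beta(α, β) prior with s successes and f failures in binomial data gives a Beta(α+s, β+f) posterior.
Subtract the data counts: 12−5=7, 50−32=18.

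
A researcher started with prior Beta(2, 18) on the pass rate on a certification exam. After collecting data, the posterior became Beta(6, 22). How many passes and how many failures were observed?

4 passes and 4 failures

Beta is conjugate to the binomial likelihood: posterior = Beta(a+s, b+f).
So s = 6 − 2 = 4 and f = 22 − 18 = 4.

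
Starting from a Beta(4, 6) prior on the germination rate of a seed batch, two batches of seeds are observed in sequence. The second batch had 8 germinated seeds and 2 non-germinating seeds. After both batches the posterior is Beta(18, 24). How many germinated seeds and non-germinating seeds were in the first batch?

6 germinated seeds and 16 non-germinating seeds

Because Beta–binomial updating is additive in the counts, the combined data contributed (α_post−α_prior, β_post−β_prior) successes and failures.
Total across both batches: 18−4=14 germinated seeds, 24−6=18 non-germinating seeds.
Subtract the second batch: 14−8=6 germinated seeds and 18−2=16 non-germinating seeds.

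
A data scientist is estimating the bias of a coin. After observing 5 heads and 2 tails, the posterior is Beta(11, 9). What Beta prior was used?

A Beta(α, β) prior with s successes and f failures in binomial data gives a Beta(α+s, β+f) posterior.
So α = 11 − 5 = 6 and β = 9 − 2 = 7.

Beta(6, 7)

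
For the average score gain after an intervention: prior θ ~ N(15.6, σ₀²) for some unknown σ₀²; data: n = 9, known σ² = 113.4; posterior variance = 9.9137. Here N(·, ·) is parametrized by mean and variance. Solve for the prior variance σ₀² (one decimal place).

σ₀² = 46.5

For the Normal–Normal model with known σ², precisions add: τ_n = τ₀ + n/σ².
So 1/σ₀² = 1/9.9137 − 9/113.4 = 0.100871 − 0.079365 = 0.021506.
Hence σ₀² = 1/0.021506 ≈ 46.5.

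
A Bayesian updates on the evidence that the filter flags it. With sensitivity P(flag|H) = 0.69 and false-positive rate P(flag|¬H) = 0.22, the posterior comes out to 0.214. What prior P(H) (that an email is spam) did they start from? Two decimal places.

P(H) = 0.08

In odds form, posterior odds = prior odds × likelihood ratio, so prior odds = posterior odds ÷ LR.
Posterior odds = 0.214/(1−0.214) = 0.2723. LR = 0.69/0.22 = 3.1364.
Prior odds = 0.2723/3.1364 = 0.0868, so P(H) = 0.0868/(1+0.0868) ≈ 0.08.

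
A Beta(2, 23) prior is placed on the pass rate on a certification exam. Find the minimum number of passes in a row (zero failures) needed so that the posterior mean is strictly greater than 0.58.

After k passes and 0 failures the posterior is Beta(2+k, 23), with mean (2+k)/(2+23+k).
Set (2+k)/(25+k) > 0.58 and solve: k > (0.58·25 − 2)/(1 − 0.58) = 29.762.
The smallest integer exceeding 29.762 is 30, and checking k=30: (32)/(55) = 0.5818 > 0.58.

k = 30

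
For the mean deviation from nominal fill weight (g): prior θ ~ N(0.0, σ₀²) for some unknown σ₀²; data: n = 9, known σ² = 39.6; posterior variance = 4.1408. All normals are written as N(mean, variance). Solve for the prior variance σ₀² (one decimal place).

σ₀² = 70.3

For the Normal–Normal model with known σ², precisions add: τ_n = τ₀ + n/σ².
So 1/σ₀² = 1/4.1408 − 9/39.6 = 0.241499 − 0.227273 = 0.014226.
Hence σ₀² = 1/0.014226 ≈ 70.3.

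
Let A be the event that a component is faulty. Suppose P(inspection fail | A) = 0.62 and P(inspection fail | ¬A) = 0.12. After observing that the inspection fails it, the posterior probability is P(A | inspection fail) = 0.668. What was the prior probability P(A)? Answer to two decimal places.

P(A) = 0.28

In odds form, posterior odds = prior odds × likelihood ratio, so prior odds = posterior odds ÷ LR.
Posterior odds = 0.668/(1−0.668) = 2.0120. LR = 0.62/0.12 = 5.1667.
Prior odds = 2.0120/5.1667 = 0.3894, so P(A) = 0.3894/(1+0.3894) ≈ 0.28.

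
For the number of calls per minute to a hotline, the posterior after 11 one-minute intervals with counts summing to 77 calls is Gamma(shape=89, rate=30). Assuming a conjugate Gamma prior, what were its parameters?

A Gamma(α, β) prior (rate parametrization) on a Poisson rate with n observations summing to S gives posterior Gamma(α+S, β+n).
So α = 89 − 77 = 12 and β = 30 − 11 = 19.

Gamma(shape=12, rate=19)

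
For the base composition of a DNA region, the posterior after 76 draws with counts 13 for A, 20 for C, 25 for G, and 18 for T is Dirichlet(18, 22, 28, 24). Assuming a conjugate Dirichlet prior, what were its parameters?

For a Dirichlet(α) prior with multinomial counts c, the posterior is Dirichlet(α + c) componentwise.
Subtract each count from the matching posterior parameter: 18−13=5, 22−20=2, 28−25=3, 24−18=6.

Dirichlet(5, 2, 3, 6)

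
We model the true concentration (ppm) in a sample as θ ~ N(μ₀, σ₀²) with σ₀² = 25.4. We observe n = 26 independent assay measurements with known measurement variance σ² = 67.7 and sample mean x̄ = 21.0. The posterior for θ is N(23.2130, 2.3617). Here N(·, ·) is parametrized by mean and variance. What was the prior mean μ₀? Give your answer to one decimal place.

μ₀ = 44.8

The posterior mean is a precision-weighted average: μ_n = (τ₀μ₀ + τ_data·x̄)/(τ₀+τ_data), with τ₀=1/σ₀² and τ_data=n/σ².
Here τ₀ = 1/25.4 = 0.039370 and τ_data = 26/67.7 = 0.384047, so τ_n = 0.423417.
Rearranging for μ₀: μ₀ = (μ_n·τ_n − τ_data·x̄)/τ₀ = (23.2130·0.423417 − 0.384047·21.0) / 0.039370 = 1.763792/0.039370 ≈ 44.8.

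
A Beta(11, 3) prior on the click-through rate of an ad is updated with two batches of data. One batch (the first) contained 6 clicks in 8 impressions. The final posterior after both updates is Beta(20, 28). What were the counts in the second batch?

Because Beta–binomial updating is additive in the counts, the combined data contributed (α_post−α_prior, β_post−β_prior) successes and failures.
Total across both batches: 20−11=9 clicks, 28−3=25 non-clicks.
Subtract the first batch: 9−6=3 clicks and 25−2=23 non-clicks.

3 clicks and 23 non-clicks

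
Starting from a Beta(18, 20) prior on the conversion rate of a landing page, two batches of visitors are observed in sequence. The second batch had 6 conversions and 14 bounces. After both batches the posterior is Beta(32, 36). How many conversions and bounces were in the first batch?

8 conversions and 2 bounces

Sequential conjugate updates are equivalent to a single update on the pooled data, so total successes = posterior α − prior α and total failures = posterior β − prior β.
Total across both batches: 32−18=14 conversions, 36−20=16 bounces.
Subtract the second batch: 14−6=8 conversions and 16−14=2 bounces.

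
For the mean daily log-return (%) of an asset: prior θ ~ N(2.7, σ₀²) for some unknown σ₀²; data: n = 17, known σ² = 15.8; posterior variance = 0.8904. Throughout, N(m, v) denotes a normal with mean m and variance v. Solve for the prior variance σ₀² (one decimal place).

σ₀² = 21.2

For the Normal–Normal model with known σ², precisions add: τ_n = τ₀ + n/σ².
So 1/σ₀² = 1/0.8904 − 17/15.8 = 1.123091 − 1.075949 = 0.047142.
Hence σ₀² = 1/0.047142 ≈ 21.2.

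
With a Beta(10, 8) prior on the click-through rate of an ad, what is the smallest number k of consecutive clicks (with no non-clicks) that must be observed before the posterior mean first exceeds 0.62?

After k clicks and 0 non-clicks the posterior is Beta(10+k, 8), with mean (10+k)/(10+8+k).
Set (10+k)/(18+k) > 0.62 and solve: k > (0.62·18 − 10)/(1 − 0.62) = 3.053.
The smallest integer exceeding 3.053 is 4, and checking k=4: (14)/(22) = 0.6364 > 0.62.

k = 4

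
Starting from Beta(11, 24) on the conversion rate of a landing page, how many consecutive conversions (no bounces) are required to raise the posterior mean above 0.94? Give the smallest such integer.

After k conversions and 0 bounces the posterior is Beta(11+k, 24), with mean (11+k)/(11+24+k).
Set (11+k)/(35+k) > 0.94 and solve: k > (0.94·35 − 11)/(1 − 0.94) = 365.000.
The smallest integer exceeding 365.000 is 366, and checking k=366: (377)/(401) = 0.9401 > 0.94.

k = 366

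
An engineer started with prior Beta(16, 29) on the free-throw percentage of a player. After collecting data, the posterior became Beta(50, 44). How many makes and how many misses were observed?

Under Beta–binomial conjugacy the posterior parameters are (α+s, β+f).
Match parameters: s=50−16=34, f=44−29=15.

34 makes and 15 misses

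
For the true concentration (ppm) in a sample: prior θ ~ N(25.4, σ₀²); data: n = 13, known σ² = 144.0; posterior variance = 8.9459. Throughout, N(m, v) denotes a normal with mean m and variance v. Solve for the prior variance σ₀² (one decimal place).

σ₀² = 46.5

Posterior precision equals prior precision plus data precision: 1/σ_n² = 1/σ₀² + n/σ².
So 1/σ₀² = 1/8.9459 − 13/144.0 = 0.111783 − 0.090278 = 0.021505.
Hence σ₀² = 1/0.021505 ≈ 46.5.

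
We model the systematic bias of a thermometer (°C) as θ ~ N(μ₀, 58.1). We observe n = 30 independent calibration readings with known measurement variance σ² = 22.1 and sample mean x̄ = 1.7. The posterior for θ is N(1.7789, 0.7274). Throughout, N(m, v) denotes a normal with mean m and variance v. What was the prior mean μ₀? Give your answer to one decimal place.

With known observation variance, the Normal–Normal posterior has precision τ_n = τ₀ + n/σ² and mean μ_n = (τ₀μ₀ + (n/σ²)x̄)/τ_n.
Here τ₀ = 1/58.1 = 0.017212 and τ_data = 30/22.1 = 1.357466, so τ_n = 1.374678.
Rearranging for μ₀: μ₀ = (μ_n·τ_n − τ_data·x̄)/τ₀ = (1.7789·1.374678 − 1.357466·1.7) / 0.017212 = 0.137722/0.017212 ≈ 8.0.

μ₀ = 8.0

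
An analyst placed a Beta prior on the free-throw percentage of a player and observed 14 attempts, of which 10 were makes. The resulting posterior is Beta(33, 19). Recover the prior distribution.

Beta(23, 15)

Beta is conjugate to the binomial likelihood: posterior = Beta(a+s, b+f).
Subtract the data counts: 33−10=23, 19−4=15.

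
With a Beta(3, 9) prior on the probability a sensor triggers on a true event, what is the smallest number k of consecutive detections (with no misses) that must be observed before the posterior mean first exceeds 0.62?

k = 12

After k detections and 0 misses the posterior is Beta(3+k, 9), with mean (3+k)/(3+9+k).
Set (3+k)/(12+k) > 0.62 and solve: k > (0.62·12 − 3)/(1 − 0.62) = 11.684.
The smallest integer exceeding 11.684 is 12, and checking k=12: (15)/(24) = 0.6250 > 0.62.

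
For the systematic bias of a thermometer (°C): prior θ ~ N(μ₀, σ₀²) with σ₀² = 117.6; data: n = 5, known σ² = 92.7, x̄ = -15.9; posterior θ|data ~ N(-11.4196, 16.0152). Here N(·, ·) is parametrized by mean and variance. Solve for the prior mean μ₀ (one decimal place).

With known observation variance, the Normal–Normal posterior has precision τ_n = τ₀ + n/σ² and mean μ_n = (τ₀μ₀ + (n/σ²)x̄)/τ_n.
Here τ₀ = 1/117.6 = 0.008503 and τ_data = 5/92.7 = 0.053937, so τ_n = 0.062440.
Rearranging for μ₀: μ₀ = (μ_n·τ_n − τ_data·x̄)/τ₀ = (-11.4196·0.062440 − 0.053937·-15.9) / 0.008503 = 0.144558/0.008503 ≈ 17.0.

μ₀ = 17.0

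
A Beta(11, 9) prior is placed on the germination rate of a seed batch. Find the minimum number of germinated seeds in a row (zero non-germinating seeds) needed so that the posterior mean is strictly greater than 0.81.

After k germinated seeds and 0 non-germinating seeds the posterior is Beta(11+k, 9), with mean (11+k)/(11+9+k).
Set (11+k)/(20+k) > 0.81 and solve: k > (0.81·20 − 11)/(1 − 0.81) = 27.368.
The smallest integer exceeding 27.368 is 28, and checking k=28: (39)/(48) = 0.8125 > 0.81.

k = 28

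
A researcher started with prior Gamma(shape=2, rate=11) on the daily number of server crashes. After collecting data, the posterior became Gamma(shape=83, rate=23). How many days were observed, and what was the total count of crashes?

n = 12 days with total 81 crashes

A Gamma(α, β) prior (rate parametrization) on a Poisson rate with n observations summing to S gives posterior Gamma(α+S, β+n).
Matching: Σxᵢ = 83 − 2 = 81 and n = 23 − 11 = 12.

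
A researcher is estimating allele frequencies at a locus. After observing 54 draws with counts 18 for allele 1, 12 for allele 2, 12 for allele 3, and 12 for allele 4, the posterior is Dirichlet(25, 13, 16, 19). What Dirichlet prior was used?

For a Dirichlet(α) prior with multinomial counts c, the posterior is Dirichlet(α + c) componentwise.
Subtract each count from the matching posterior parameter: 25−18=7, 13−12=1, 16−12=4, 19−12=7.

Dirichlet(7, 1, 4, 7)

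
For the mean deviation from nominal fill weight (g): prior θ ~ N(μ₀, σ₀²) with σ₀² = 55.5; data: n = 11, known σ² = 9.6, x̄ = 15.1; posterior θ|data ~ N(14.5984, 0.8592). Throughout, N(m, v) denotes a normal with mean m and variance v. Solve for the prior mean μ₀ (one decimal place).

With known observation variance, the Normal–Normal posterior has precision τ_n = τ₀ + n/σ² and mean μ_n = (τ₀μ₀ + (n/σ²)x̄)/τ_n.
Here τ₀ = 1/55.5 = 0.018018 and τ_data = 11/9.6 = 1.145833, so τ_n = 1.163851.
Rearranging for μ₀: μ₀ = (μ_n·τ_n − τ_data·x̄)/τ₀ = (14.5984·1.163851 − 1.145833·15.1) / 0.018018 = -0.311716/0.018018 ≈ -17.3.

μ₀ = -17.3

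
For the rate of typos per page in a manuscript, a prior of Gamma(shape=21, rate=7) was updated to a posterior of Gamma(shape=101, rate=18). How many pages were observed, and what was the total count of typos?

A Gamma(α, β) prior (rate parametrization) on a Poisson rate with n observations summing to S gives posterior Gamma(α+S, β+n).
Matching: Σxᵢ = 101 − 21 = 80 and n = 18 − 7 = 11.

n = 11 pages with total 80 typos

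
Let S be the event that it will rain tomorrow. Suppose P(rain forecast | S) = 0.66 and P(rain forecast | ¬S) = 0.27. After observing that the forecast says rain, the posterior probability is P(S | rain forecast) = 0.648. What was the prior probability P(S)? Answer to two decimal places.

Bayes' rule in odds form gives O(S|E) = O(S)·[P(E|S)/P(E|¬S)], hence O(S) = O(S|E)/LR.
Posterior odds = 0.648/(1−0.648) = 1.8409. LR = 0.66/0.27 = 2.4444.
Prior odds = 1.8409/2.4444 = 0.7531, so P(S) = 0.7531/(1+0.7531) ≈ 0.43.

P(S) = 0.43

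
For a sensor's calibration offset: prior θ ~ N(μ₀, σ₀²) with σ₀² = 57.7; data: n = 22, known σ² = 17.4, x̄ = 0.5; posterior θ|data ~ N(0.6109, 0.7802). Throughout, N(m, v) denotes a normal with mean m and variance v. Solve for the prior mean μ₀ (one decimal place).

μ₀ = 8.7

The posterior mean is a precision-weighted average: μ_n = (τ₀μ₀ + τ_data·x̄)/(τ₀+τ_data), with τ₀=1/σ₀² and τ_data=n/σ².
Here τ₀ = 1/57.7 = 0.017331 and τ_data = 22/17.4 = 1.264368, so τ_n = 1.281699.
Rearranging for μ₀: μ₀ = (μ_n·τ_n − τ_data·x̄)/τ₀ = (0.6109·1.281699 − 1.264368·0.5) / 0.017331 = 0.150806/0.017331 ≈ 8.7.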